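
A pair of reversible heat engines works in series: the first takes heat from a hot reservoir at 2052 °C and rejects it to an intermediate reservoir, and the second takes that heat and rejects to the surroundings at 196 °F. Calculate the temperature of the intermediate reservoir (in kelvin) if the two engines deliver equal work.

T_m ≈ 1340 K

T_H = 2052 °C → 2052 + 273.15 = 2325.15 K.
T_C = 196 °F → (196 − 32) × 5/9 = 91.11 °C = 364.26 K.
For reversible stages Q_m = Q_H·(T_m/T_H). Setting W₁ = Q_H(1 − T_m/T_H) equal to W₂ = Q_m(1 − T_C/T_m) = Q_H·(T_m − T_C)/T_H gives T_H − T_m = T_m − T_C, so T_m = (T_H + T_C)/2 = (2325.15 + 364.26)/2 = 1340 K.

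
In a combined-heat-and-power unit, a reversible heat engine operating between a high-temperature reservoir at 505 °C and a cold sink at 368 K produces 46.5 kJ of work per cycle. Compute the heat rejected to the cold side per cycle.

T_H = 505 °C → 505 + 273.15 = 778.15 K.
Carnot efficiency: η = 1 − T_C/T_H = 1 − 368.00/778.15 = 0.5271.
Since Q_C/Q_H = T_C/T_H and Q_H = W/η, Q_C = W·T_C/(T_H − T_C) = 46.5 × 368.00/410.15 = 41.7 kJ.

Q_C ≈ 41.7 kJ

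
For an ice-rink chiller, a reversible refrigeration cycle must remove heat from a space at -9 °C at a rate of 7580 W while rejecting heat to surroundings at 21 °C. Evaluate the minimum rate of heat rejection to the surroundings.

Q̇_H ≈ 8441 W

T_H = 21 °C → 21 + 273.15 = 294.15 K.
T_C = -9 °C → -9 + 273.15 = 264.15 K.
For a reversible cycle Q_H/Q_C = T_H/T_C, so Q_H = Q_C·T_H/T_C = 7580 × 294.15/264.15 = 8441 W.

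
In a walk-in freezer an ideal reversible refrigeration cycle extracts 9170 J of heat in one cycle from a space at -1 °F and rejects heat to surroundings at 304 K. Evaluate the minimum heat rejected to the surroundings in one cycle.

T_C = -1 °F → (-1 − 32) × 5/9 = -18.33 °C = 254.82 K.
For a reversible cycle Q_H/Q_C = T_H/T_C, so Q_H = Q_C·T_H/T_C = 9170 × 304.00/254.82 = 10900 J.

Q_H ≈ 10900 J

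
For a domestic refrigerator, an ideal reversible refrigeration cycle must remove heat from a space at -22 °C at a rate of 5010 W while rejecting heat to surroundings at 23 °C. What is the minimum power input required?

Ẇ_in ≈ 897.7 W

T_H = 23 °C → 23 + 273.15 = 296.15 K.
T_C = -22 °C → -22 + 273.15 = 251.15 K.
The reversible coefficient of performance is COP_R = T_C/(T_H − T_C) = 251.15/45.00 = 5.5811.
W = Q_C/COP_R = 5010/5.5811 = 897.7 W.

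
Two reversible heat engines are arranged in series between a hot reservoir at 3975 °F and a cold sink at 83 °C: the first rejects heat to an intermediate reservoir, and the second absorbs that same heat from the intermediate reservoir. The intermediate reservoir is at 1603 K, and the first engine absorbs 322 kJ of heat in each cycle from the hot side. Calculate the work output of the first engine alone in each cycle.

T_H = 3975 °F → (3975 − 32) × 5/9 = 2190.56 °C = 2463.71 K.
T_C = 83 °C → 83 + 273.15 = 356.15 K.
First-stage efficiency η₁ = 1 − T_m/T_H = 1 − 1603.00/2463.71 = 0.3494.
W₁ = η₁·Q_H = 0.3494 × 322 = 112 kJ.

W₁ ≈ 112 kJ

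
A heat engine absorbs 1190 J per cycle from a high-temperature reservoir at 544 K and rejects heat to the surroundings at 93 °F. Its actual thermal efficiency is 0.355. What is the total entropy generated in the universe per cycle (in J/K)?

T_C = 93 °F → (93 − 32) × 5/9 = 33.89 °C = 307.04 K.
W = η·Q_H = 0.355 × 1190 = 422.4 J, so Q_C = Q_H − W = 767.5 J.
Reservoir entropy changes: ΔS_H = −Q_H/T_H = −1190/544.00 = -2.188 J/K and ΔS_C = +Q_C/T_C = 767.5/307.04 = 2.500 J/K.
ΔS_univ = −Q_H/T_H + Q_C/T_C = 0.3123 J/K (> 0, since η = 0.355 < η_Carnot = 0.436).

ΔS_univ ≈ 0.3123 J/K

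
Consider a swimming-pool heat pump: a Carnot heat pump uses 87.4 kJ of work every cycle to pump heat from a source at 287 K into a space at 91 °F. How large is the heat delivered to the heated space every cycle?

T_H = 91 °F → (91 − 32) × 5/9 = 32.78 °C = 305.93 K.
For a reversible heat pump, COP_HP = T_H/(T_H − T_C) = 305.93/18.93 = 16.1629.
Q_H = COP_HP · W = 16.1629 × 87.4 = 1410 kJ.

Q_H ≈ 1410 kJ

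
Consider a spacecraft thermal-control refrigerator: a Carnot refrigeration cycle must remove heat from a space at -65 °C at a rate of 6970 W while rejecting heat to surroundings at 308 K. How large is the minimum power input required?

Ẇ_in ≈ 3340 W

T_C = -65 °C → -65 + 273.15 = 208.15 K.
Carnot COP: COP_R = T_C/(T_H − T_C) = 208.15/99.85 = 2.0846.
W = Q_C/COP_R = 6970/2.0846 = 3340 W.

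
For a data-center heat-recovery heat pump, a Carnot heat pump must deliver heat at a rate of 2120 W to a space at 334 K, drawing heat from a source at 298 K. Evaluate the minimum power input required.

Ẇ_in ≈ 228.5 W

The Carnot heat-pump COP is COP_HP = T_H/(T_H − T_C) = 334.00/36.00 = 9.2778.
W = Q_H/COP_HP = 2120/9.2778 = 228.5 W.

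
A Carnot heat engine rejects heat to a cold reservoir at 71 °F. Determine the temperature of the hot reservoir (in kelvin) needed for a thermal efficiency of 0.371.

T_H ≈ 469 K

T_C = 71 °F → (71 − 32) × 5/9 = 21.67 °C = 294.82 K.
From η = 1 − T_C/T_H, solving for T_H gives T_H = T_C/(1 − η) = 294.82/(1 − 0.371) = 469 K.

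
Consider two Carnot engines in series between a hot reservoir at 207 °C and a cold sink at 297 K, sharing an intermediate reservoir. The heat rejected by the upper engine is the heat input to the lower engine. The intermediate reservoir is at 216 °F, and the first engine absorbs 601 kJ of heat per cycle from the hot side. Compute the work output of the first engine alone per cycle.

T_H = 207 °C → 207 + 273.15 = 480.15 K.
T_m = 216 °F → (216 − 32) × 5/9 = 102.22 °C = 375.37 K.
First-stage efficiency η₁ = 1 − T_m/T_H = 1 − 375.37/480.15 = 0.2182.
W₁ = η₁·Q_H = 0.2182 × 601 = 131 kJ.

W₁ ≈ 131 kJ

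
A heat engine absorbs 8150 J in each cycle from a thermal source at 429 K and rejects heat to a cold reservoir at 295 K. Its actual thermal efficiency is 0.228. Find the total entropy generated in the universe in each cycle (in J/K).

W = η·Q_H = 0.228 × 8150 = 1858 J, so Q_C = Q_H − W = 6292 J.
The hot reservoir loses entropy Q_H/T_H = 8150/429.00 = 19.00 J/K; the cold reservoir gains Q_C/T_C = 6292/295.00 = 21.33 J/K.
ΔS_univ = −Q_H/T_H + Q_C/T_C = 2.330 J/K (> 0, since η = 0.228 < η_Carnot = 0.312).

ΔS_univ ≈ 2.330 J/K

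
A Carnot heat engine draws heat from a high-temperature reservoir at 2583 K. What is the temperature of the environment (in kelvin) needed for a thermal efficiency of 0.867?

T_C ≈ 344 K

From η = 1 − T_C/T_H, T_C = T_H·(1 − η) = 2583.00 × (1 − 0.867) = 344 K.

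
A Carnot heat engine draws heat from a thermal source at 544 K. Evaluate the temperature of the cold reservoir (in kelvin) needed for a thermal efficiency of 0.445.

T_C ≈ 302 K

From η = 1 − T_C/T_H, T_C = T_H·(1 − η) = 544.00 × (1 − 0.445) = 302 K.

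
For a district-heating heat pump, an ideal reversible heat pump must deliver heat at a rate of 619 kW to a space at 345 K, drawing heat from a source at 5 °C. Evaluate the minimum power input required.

T_C = 5 °C → 5 + 273.15 = 278.15 K.
Reversible heating COP: COP_HP = T_H/(T_H − T_C) = 345.00/66.85 = 5.1608.
W = Q_H/COP_HP = 619/5.1608 = 120 kW.

Ẇ_in ≈ 120 kW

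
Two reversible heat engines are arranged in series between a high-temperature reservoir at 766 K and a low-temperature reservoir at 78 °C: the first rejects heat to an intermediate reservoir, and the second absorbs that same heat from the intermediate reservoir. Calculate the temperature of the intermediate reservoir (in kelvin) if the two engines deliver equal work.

T_C = 78 °C → 78 + 273.15 = 351.15 K.
For reversible stages Q_m = Q_H·(T_m/T_H). Setting W₁ = Q_H(1 − T_m/T_H) equal to W₂ = Q_m(1 − T_C/T_m) = Q_H·(T_m − T_C)/T_H gives T_H − T_m = T_m − T_C, so T_m = (T_H + T_C)/2 = (766.00 + 351.15)/2 = 559 K.

T_m ≈ 559 K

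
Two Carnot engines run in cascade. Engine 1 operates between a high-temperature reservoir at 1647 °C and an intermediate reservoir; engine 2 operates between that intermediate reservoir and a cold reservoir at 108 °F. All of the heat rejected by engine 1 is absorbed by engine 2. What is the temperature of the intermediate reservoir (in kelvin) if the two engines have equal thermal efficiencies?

T_H = 1647 °C → 1647 + 273.15 = 1920.15 K.
T_C = 108 °F → (108 − 32) × 5/9 = 42.22 °C = 315.37 K.
Equal efficiencies require 1 − T_m/T_H = 1 − T_C/T_m, i.e. T_m/T_H = T_C/T_m, so T_m = √(T_H·T_C) = √(1920.15 × 315.37) = 778.2 K.

T_m ≈ 778.2 K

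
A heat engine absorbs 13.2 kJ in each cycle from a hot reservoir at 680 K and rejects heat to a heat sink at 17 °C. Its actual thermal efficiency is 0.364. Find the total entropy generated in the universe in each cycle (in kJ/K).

T_C = 17 °C → 17 + 273.15 = 290.15 K.
W = η·Q_H = 0.364 × 13.2 = 4.805 kJ, so Q_C = Q_H − W = 8.395 kJ.
The hot reservoir loses entropy Q_H/T_H = 13.2/680.00 = 0.01941 kJ/K; the cold reservoir gains Q_C/T_C = 8.395/290.15 = 0.02893 kJ/K.
ΔS_univ = −Q_H/T_H + Q_C/T_C = 0.009522 kJ/K (> 0, since η = 0.364 < η_Carnot = 0.573).

ΔS_univ ≈ 0.009522 kJ/K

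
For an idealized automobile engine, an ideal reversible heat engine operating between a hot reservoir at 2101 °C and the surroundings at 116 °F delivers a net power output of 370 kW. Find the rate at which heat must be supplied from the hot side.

Q̇_H ≈ 427.6 kW

T_H = 2101 °C → 2101 + 273.15 = 2374.15 K.
T_C = 116 °F → (116 − 32) × 5/9 = 46.67 °C = 319.82 K.
The Carnot efficiency is η = 1 − T_C/T_H = 1 − 319.82/2374.15 = 0.8653.
Q_H = W/η = 370/0.8653 = 427.6 kW.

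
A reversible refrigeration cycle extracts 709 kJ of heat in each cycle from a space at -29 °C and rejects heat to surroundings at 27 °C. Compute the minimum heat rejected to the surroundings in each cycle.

T_H = 27 °C → 27 + 273.15 = 300.15 K.
T_C = -29 °C → -29 + 273.15 = 244.15 K.
For a reversible cycle Q_H/Q_C = T_H/T_C, so Q_H = Q_C·T_H/T_C = 709 × 300.15/244.15 = 872 kJ.

Q_H ≈ 872 kJ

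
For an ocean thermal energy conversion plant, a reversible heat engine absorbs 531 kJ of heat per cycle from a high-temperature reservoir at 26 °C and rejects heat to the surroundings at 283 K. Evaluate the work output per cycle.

T_H = 26 °C → 26 + 273.15 = 299.15 K.
Carnot efficiency: η = 1 − T_C/T_H = 1 − 283.00/299.15 = 0.0540.
W = η·Q_H = 0.0540 × 531 = 28.7 kJ.

W ≈ 28.7 kJ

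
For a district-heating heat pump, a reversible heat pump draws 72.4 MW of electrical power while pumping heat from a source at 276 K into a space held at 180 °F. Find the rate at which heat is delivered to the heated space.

Q̇_H ≈ 324 MW

T_H = 180 °F → (180 − 32) × 5/9 = 82.22 °C = 355.37 K.
COP_HP = T_H/(T_H − T_C) = 355.37/79.37 = 4.4773.
Q_H = COP_HP · W = 4.4773 × 72.4 = 324 MW.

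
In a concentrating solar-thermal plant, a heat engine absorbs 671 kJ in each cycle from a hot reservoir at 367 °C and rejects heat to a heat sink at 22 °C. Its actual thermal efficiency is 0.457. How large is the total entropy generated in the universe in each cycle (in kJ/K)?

T_H = 367 °C → 367 + 273.15 = 640.15 K.
T_C = 22 °C → 22 + 273.15 = 295.15 K.
W = η·Q_H = 0.457 × 671 = 306.6 kJ, so Q_C = Q_H − W = 364.4 kJ.
Reservoir entropy changes: ΔS_H = −Q_H/T_H = −671/640.15 = -1.048 kJ/K and ΔS_C = +Q_C/T_C = 364.4/295.15 = 1.234 kJ/K.
ΔS_univ = −Q_H/T_H + Q_C/T_C = 0.186 kJ/K (> 0, since η = 0.457 < η_Carnot = 0.539).

ΔS_univ ≈ 0.186 kJ/K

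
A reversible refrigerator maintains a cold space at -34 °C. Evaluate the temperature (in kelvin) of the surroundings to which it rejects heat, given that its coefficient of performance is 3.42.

T_C = -34 °C → -34 + 273.15 = 239.15 K.
COP_R = T_C/(T_H − T_C) ⇒ T_H = T_C·(1 + 1/COP_R) = 239.15 × (1 + 1/3.42) = 309 K.

T_H ≈ 309 K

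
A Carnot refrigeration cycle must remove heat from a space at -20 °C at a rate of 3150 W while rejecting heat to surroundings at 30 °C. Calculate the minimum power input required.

Ẇ_in ≈ 622 W

T_H = 30 °C → 30 + 273.15 = 303.15 K.
T_C = -20 °C → -20 + 273.15 = 253.15 K.
For a reversible refrigerator, COP_R = T_C/(T_H − T_C) = 253.15/50.00 = 5.0630.
W = Q_C/COP_R = 3150/5.0630 = 622 W.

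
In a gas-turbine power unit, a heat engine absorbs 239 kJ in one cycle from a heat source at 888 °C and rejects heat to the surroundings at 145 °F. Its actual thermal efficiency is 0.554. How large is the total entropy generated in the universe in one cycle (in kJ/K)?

T_H = 888 °C → 888 + 273.15 = 1161.15 K.
T_C = 145 °F → (145 − 32) × 5/9 = 62.78 °C = 335.93 K.
W = η·Q_H = 0.554 × 239 = 132.4 kJ, so Q_C = Q_H − W = 106.6 kJ.
Reservoir entropy changes: ΔS_H = −Q_H/T_H = −239/1161.15 = -0.2058 kJ/K and ΔS_C = +Q_C/T_C = 106.6/335.93 = 0.3173 kJ/K.
ΔS_univ = −Q_H/T_H + Q_C/T_C = 0.1115 kJ/K (> 0, since η = 0.554 < η_Carnot = 0.711).

ΔS_univ ≈ 0.1115 kJ/K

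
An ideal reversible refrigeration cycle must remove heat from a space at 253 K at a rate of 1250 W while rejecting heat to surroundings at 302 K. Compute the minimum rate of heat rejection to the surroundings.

For a reversible cycle Q_H/Q_C = T_H/T_C, so Q_H = Q_C·T_H/T_C = 1250 × 302.00/253.00 = 1490 W.

Q̇_H ≈ 1490 W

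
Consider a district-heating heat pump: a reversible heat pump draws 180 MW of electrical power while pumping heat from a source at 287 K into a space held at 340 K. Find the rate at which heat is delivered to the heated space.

For a reversible heat pump, COP_HP = T_H/(T_H − T_C) = 340.00/53.00 = 6.4151.
Q_H = COP_HP · W = 6.4151 × 180 = 1150 MW.

Q̇_H ≈ 1150 MW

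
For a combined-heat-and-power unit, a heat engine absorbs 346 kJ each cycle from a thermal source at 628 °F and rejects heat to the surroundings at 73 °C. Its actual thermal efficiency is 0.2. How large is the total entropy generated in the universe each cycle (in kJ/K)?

ΔS_univ ≈ 0.227 kJ/K

T_H = 628 °F → (628 − 32) × 5/9 = 331.11 °C = 604.26 K.
T_C = 73 °C → 73 + 273.15 = 346.15 K.
W = η·Q_H = 0.2 × 346 = 69.20 kJ, so Q_C = Q_H − W = 276.8 kJ.
The hot reservoir loses entropy Q_H/T_H = 346/604.26 = 0.5726 kJ/K; the cold reservoir gains Q_C/T_C = 276.8/346.15 = 0.7997 kJ/K.
ΔS_univ = −Q_H/T_H + Q_C/T_C = 0.227 kJ/K (> 0, since η = 0.2 < η_Carnot = 0.427).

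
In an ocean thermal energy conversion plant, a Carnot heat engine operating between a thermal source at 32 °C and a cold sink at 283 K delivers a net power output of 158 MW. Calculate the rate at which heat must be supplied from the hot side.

Q̇_H ≈ 2180 MW

T_H = 32 °C → 32 + 273.15 = 305.15 K.
η_rev = 1 − T_C/T_H = 1 − 283.00/305.15 = 0.0726.
Q_H = W/η = 158/0.0726 = 2180 MW.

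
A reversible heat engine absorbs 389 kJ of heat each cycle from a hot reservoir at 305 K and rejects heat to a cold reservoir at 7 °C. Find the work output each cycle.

W ≈ 31.69 kJ

T_C = 7 °C → 7 + 273.15 = 280.15 K.
Carnot efficiency: η = 1 − T_C/T_H = 1 − 280.15/305.00 = 0.0815.
W = η·Q_H = 0.0815 × 389 = 31.69 kJ.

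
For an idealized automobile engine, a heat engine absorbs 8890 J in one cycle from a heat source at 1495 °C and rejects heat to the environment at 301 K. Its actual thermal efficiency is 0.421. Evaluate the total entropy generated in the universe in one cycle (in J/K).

ΔS_univ ≈ 12.1 J/K

T_H = 1495 °C → 1495 + 273.15 = 1768.15 K.
W = η·Q_H = 0.421 × 8890 = 3743 J, so Q_C = Q_H − W = 5147 J.
Entropy balance on the reservoirs: −Q_H/T_H = -5.028 J/K, +Q_C/T_C = 17.10 J/K.
ΔS_univ = −Q_H/T_H + Q_C/T_C = 12.1 J/K (> 0, since η = 0.421 < η_Carnot = 0.830).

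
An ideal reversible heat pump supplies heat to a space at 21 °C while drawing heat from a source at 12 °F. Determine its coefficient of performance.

COP_HP ≈ 9.16

T_H = 21 °C → 21 + 273.15 = 294.15 K.
T_C = 12 °F → (12 − 32) × 5/9 = -11.11 °C = 262.04 K.
For a reversible heat pump, COP_HP = T_H/(T_H − T_C) = 294.15/(294.15 − 262.04) = 9.16.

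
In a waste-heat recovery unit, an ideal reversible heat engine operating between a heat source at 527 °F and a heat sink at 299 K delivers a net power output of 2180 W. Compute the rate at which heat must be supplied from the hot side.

Q̇_H ≈ 4796 W

T_H = 527 °F → (527 − 32) × 5/9 = 275.00 °C = 548.15 K.
Since the cycle is reversible, η = 1 − T_C/T_H = 1 − 299.00/548.15 = 0.4545.
Q_H = W/η = 2180/0.4545 = 4796 W.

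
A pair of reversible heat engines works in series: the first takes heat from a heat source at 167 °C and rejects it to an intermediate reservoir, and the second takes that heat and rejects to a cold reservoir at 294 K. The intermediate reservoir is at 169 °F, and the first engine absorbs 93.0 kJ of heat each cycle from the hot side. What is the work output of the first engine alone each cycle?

T_H = 167 °C → 167 + 273.15 = 440.15 K.
T_m = 169 °F → (169 − 32) × 5/9 = 76.11 °C = 349.26 K.
First-stage efficiency η₁ = 1 − T_m/T_H = 1 − 349.26/440.15 = 0.2065.
W₁ = η₁·Q_H = 0.2065 × 93.0 = 19.2 kJ.

W₁ ≈ 19.2 kJ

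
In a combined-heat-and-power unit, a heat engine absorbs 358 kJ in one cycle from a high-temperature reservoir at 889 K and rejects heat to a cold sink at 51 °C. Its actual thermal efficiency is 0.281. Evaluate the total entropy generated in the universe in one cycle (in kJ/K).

ΔS_univ ≈ 0.391 kJ/K

T_C = 51 °C → 51 + 273.15 = 324.15 K.
W = η·Q_H = 0.281 × 358 = 100.6 kJ, so Q_C = Q_H − W = 257.4 kJ.
Entropy balance on the reservoirs: −Q_H/T_H = -0.4027 kJ/K, +Q_C/T_C = 0.7941 kJ/K.
ΔS_univ = −Q_H/T_H + Q_C/T_C = 0.391 kJ/K (> 0, since η = 0.281 < η_Carnot = 0.635).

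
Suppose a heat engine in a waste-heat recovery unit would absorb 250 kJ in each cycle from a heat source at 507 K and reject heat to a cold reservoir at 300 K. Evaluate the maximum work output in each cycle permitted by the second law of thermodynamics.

By the Carnot theorem, η_max = 1 − T_C/T_H = 1 − 300.00/507.00 = 0.4083.
W_max = η_max · Q_H = 0.4083 × 250 = 102.1 kJ.

W_max ≈ 102.1 kJ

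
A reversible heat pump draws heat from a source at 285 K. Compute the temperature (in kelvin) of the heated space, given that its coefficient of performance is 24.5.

COP_HP = T_H/(T_H − T_C) ⇒ T_H = T_C·COP_HP/(COP_HP − 1) = 285.00 × 24.5/(24.5 − 1) = 297 K.

T_H ≈ 297 K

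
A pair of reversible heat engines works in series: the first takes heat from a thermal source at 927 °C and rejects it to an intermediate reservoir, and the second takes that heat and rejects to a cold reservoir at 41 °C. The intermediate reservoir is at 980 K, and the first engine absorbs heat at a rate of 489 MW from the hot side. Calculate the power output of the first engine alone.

T_H = 927 °C → 927 + 273.15 = 1200.15 K.
T_C = 41 °C → 41 + 273.15 = 314.15 K.
First-stage efficiency η₁ = 1 − T_m/T_H = 1 − 980.00/1200.15 = 0.1834.
W₁ = η₁·Q_H = 0.1834 × 489 = 89.7 MW.

Ẇ₁ ≈ 89.7 MW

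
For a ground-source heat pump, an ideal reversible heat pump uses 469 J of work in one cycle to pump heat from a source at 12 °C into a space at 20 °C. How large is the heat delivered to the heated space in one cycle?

T_H = 20 °C → 20 + 273.15 = 293.15 K.
T_C = 12 °C → 12 + 273.15 = 285.15 K.
Reversible heating COP: COP_HP = T_H/(T_H − T_C) = 293.15/8.00 = 36.6437.
Q_H = COP_HP · W = 36.6437 × 469 = 17200 J.

Q_H ≈ 17200 J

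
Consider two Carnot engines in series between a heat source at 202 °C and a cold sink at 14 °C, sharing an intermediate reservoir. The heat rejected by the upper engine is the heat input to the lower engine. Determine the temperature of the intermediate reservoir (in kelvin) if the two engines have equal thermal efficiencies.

T_H = 202 °C → 202 + 273.15 = 475.15 K.
T_C = 14 °C → 14 + 273.15 = 287.15 K.
Equal efficiencies require 1 − T_m/T_H = 1 − T_C/T_m, i.e. T_m/T_H = T_C/T_m, so T_m = √(T_H·T_C) = √(475.15 × 287.15) = 369 K.

T_m ≈ 369 K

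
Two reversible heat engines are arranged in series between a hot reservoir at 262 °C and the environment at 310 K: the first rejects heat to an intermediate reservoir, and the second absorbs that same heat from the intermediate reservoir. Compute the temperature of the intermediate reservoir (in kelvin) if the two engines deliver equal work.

T_m ≈ 422.6 K

T_H = 262 °C → 262 + 273.15 = 535.15 K.
For reversible stages Q_m = Q_H·(T_m/T_H). Setting W₁ = Q_H(1 − T_m/T_H) equal to W₂ = Q_m(1 − T_C/T_m) = Q_H·(T_m − T_C)/T_H gives T_H − T_m = T_m − T_C, so T_m = (T_H + T_C)/2 = (535.15 + 310.00)/2 = 422.6 K.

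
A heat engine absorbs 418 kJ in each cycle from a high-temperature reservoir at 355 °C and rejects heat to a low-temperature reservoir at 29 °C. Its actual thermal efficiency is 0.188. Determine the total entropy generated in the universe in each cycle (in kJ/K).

T_H = 355 °C → 355 + 273.15 = 628.15 K.
T_C = 29 °C → 29 + 273.15 = 302.15 K.
W = η·Q_H = 0.188 × 418 = 78.58 kJ, so Q_C = Q_H − W = 339.4 kJ.
Reservoir entropy changes: ΔS_H = −Q_H/T_H = −418/628.15 = -0.6654 kJ/K and ΔS_C = +Q_C/T_C = 339.4/302.15 = 1.123 kJ/K.
ΔS_univ = −Q_H/T_H + Q_C/T_C = 0.458 kJ/K (> 0, since η = 0.188 < η_Carnot = 0.519).

ΔS_univ ≈ 0.458 kJ/K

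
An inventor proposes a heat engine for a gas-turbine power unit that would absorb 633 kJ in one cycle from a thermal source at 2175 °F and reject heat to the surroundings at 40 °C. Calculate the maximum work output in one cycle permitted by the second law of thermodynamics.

W_max ≈ 498 kJ

T_H = 2175 °F → (2175 − 32) × 5/9 = 1190.56 °C = 1463.71 K.
T_C = 40 °C → 40 + 273.15 = 313.15 K.
By the Carnot theorem, η_max = 1 − T_C/T_H = 1 − 313.15/1463.71 = 0.7861.
W_max = η_max · Q_H = 0.7861 × 633 = 498 kJ.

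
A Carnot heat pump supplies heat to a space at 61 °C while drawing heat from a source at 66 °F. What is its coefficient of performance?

COP_HP ≈ 7.93

T_H = 61 °C → 61 + 273.15 = 334.15 K.
T_C = 66 °F → (66 − 32) × 5/9 = 18.89 °C = 292.04 K.
For a reversible heat pump, COP_HP = T_H/(T_H − T_C) = 334.15/(334.15 − 292.04) = 7.93.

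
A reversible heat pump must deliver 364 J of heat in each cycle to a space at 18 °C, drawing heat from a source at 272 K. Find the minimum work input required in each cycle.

T_H = 18 °C → 18 + 273.15 = 291.15 K.
For a reversible heat pump, COP_HP = T_H/(T_H − T_C) = 291.15/19.15 = 15.2037.
W = Q_H/COP_HP = 364/15.2037 = 23.94 J.

W_in ≈ 23.94 J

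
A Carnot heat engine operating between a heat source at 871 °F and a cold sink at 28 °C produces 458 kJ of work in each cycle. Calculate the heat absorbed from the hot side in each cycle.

T_H = 871 °F → (871 − 32) × 5/9 = 466.11 °C = 739.26 K.
T_C = 28 °C → 28 + 273.15 = 301.15 K.
Since the cycle is reversible, η = 1 − T_C/T_H = 1 − 301.15/739.26 = 0.5926.
Q_H = W/η = 458/0.5926 = 772.8 kJ.

Q_H ≈ 772.8 kJ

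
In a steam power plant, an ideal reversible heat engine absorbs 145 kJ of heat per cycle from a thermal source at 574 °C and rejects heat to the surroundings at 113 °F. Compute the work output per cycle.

W ≈ 90.5 kJ

T_H = 574 °C → 574 + 273.15 = 847.15 K.
T_C = 113 °F → (113 − 32) × 5/9 = 45.00 °C = 318.15 K.
η_rev = 1 − T_C/T_H = 1 − 318.15/847.15 = 0.6244.
W = η·Q_H = 0.6244 × 145 = 90.5 kJ.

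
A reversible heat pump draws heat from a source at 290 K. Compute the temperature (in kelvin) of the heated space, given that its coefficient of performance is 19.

COP_HP = T_H/(T_H − T_C) ⇒ T_H = T_C·COP_HP/(COP_HP − 1) = 290.00 × 19/(19 − 1) = 306 K.

T_H ≈ 306 K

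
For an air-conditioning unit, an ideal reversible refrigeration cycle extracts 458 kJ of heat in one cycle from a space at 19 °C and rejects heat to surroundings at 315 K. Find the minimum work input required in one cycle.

W_in ≈ 35.8 kJ

T_C = 19 °C → 19 + 273.15 = 292.15 K.
COP_R = T_C/(T_H − T_C) = 292.15/22.85 = 12.7856.
W = Q_C/COP_R = 458/12.7856 = 35.8 kJ.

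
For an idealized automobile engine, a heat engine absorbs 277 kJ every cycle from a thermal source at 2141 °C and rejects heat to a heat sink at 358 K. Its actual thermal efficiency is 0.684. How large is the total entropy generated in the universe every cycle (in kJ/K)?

ΔS_univ ≈ 0.1298 kJ/K

T_H = 2141 °C → 2141 + 273.15 = 2414.15 K.
W = η·Q_H = 0.684 × 277 = 189.5 kJ, so Q_C = Q_H − W = 87.53 kJ.
Entropy balance on the reservoirs: −Q_H/T_H = -0.1147 kJ/K, +Q_C/T_C = 0.2445 kJ/K.
ΔS_univ = −Q_H/T_H + Q_C/T_C = 0.1298 kJ/K (> 0, since η = 0.684 < η_Carnot = 0.852).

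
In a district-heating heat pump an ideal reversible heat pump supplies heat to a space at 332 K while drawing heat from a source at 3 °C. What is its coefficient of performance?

COP_HP ≈ 5.944

T_C = 3 °C → 3 + 273.15 = 276.15 K.
For a reversible heat pump, COP_HP = T_H/(T_H − T_C) = 332.00/(332.00 − 276.15) = 5.944.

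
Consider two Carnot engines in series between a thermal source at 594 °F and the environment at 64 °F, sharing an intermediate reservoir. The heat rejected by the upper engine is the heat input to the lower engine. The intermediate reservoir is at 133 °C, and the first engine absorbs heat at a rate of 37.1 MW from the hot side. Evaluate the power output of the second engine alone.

Ẇ₂ ≈ 7.303 MW

T_H = 594 °F → (594 − 32) × 5/9 = 312.22 °C = 585.37 K.
T_C = 64 °F → (64 − 32) × 5/9 = 17.78 °C = 290.93 K.
T_m = 133 °C → 133 + 273.15 = 406.15 K.
Heat entering the second stage: Q_m = Q_H·(T_m/T_H) = 37.1 × 406.15/585.37 = 25.74 MW.
Second-stage efficiency η₂ = 1 − T_C/T_m = 1 − 290.93/406.15 = 0.2837, so W₂ = η₂·Q_m = 7.303 MW.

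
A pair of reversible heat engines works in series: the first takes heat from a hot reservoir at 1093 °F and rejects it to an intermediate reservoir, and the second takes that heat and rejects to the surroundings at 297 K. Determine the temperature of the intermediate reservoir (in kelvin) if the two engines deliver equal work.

T_m ≈ 580 K

T_H = 1093 °F → (1093 − 32) × 5/9 = 589.44 °C = 862.59 K.
For reversible stages Q_m = Q_H·(T_m/T_H). Setting W₁ = Q_H(1 − T_m/T_H) equal to W₂ = Q_m(1 − T_C/T_m) = Q_H·(T_m − T_C)/T_H gives T_H − T_m = T_m − T_C, so T_m = (T_H + T_C)/2 = (862.59 + 297.00)/2 = 580 K.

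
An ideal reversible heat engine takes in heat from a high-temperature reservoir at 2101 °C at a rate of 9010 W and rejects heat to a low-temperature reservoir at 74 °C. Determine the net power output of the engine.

T_H = 2101 °C → 2101 + 273.15 = 2374.15 K.
T_C = 74 °C → 74 + 273.15 = 347.15 K.
For a reversible engine, η = 1 − T_C/T_H = 1 − 347.15/2374.15 = 0.8538.
W = η·Q_H = 0.8538 × 9010 = 7693 W.

Ẇ ≈ 7693 W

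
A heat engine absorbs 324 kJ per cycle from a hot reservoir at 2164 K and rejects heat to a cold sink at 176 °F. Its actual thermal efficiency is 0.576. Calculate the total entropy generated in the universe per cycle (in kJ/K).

T_C = 176 °F → (176 − 32) × 5/9 = 80.00 °C = 353.15 K.
W = η·Q_H = 0.576 × 324 = 186.6 kJ, so Q_C = Q_H − W = 137.4 kJ.
The hot reservoir loses entropy Q_H/T_H = 324/2164.00 = 0.1497 kJ/K; the cold reservoir gains Q_C/T_C = 137.4/353.15 = 0.3890 kJ/K.
ΔS_univ = −Q_H/T_H + Q_C/T_C = 0.239 kJ/K (> 0, since η = 0.576 < η_Carnot = 0.837).

ΔS_univ ≈ 0.239 kJ/K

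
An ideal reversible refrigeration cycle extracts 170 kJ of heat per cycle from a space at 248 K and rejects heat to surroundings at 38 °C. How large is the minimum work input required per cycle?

W_in ≈ 43.29 kJ

T_H = 38 °C → 38 + 273.15 = 311.15 K.
COP_R = T_C/(T_H − T_C) = 248.00/63.15 = 3.9272.
W = Q_C/COP_R = 170/3.9272 = 43.29 kJ.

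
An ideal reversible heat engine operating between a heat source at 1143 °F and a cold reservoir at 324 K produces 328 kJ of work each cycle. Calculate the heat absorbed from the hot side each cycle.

Q_H ≈ 516 kJ

T_H = 1143 °F → (1143 − 32) × 5/9 = 617.22 °C = 890.37 K.
The Carnot efficiency is η = 1 − T_C/T_H = 1 − 324.00/890.37 = 0.6361.
Q_H = W/η = 328/0.6361 = 516 kJ.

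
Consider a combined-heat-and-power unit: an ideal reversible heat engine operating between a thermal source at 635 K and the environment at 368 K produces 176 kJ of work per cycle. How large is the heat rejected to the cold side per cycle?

Q_C ≈ 243 kJ

η_rev = 1 − T_C/T_H = 1 − 368.00/635.00 = 0.4205.
Since Q_C/Q_H = T_C/T_H and Q_H = W/η, Q_C = W·T_C/(T_H − T_C) = 176 × 368.00/267.00 = 243 kJ.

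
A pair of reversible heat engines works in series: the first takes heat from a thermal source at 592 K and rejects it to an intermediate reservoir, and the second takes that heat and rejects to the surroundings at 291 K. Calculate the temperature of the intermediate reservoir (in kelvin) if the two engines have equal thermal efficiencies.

T_m ≈ 415 K

Equal efficiencies require 1 − T_m/T_H = 1 − T_C/T_m, i.e. T_m/T_H = T_C/T_m, so T_m = √(T_H·T_C) = √(592.00 × 291.00) = 415 K.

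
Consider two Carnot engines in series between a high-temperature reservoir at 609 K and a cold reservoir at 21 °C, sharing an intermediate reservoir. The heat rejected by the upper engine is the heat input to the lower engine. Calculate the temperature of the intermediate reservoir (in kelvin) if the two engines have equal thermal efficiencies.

T_m ≈ 423 K

T_C = 21 °C → 21 + 273.15 = 294.15 K.
Equal efficiencies require 1 − T_m/T_H = 1 − T_C/T_m, i.e. T_m/T_H = T_C/T_m, so T_m = √(T_H·T_C) = √(609.00 × 294.15) = 423 K.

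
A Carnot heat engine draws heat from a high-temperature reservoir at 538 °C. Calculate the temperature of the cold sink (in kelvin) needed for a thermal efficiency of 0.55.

T_H = 538 °C → 538 + 273.15 = 811.15 K.
From η = 1 − T_C/T_H, T_C = T_H·(1 − η) = 811.15 × (1 − 0.55) = 365 K.

T_C ≈ 365 K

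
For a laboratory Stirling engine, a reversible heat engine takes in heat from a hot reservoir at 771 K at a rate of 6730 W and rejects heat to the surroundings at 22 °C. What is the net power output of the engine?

Ẇ ≈ 4150 W

T_C = 22 °C → 22 + 273.15 = 295.15 K.
The Carnot efficiency is η = 1 − T_C/T_H = 1 − 295.15/771.00 = 0.6172.
W = η·Q_H = 0.6172 × 6730 = 4150 W.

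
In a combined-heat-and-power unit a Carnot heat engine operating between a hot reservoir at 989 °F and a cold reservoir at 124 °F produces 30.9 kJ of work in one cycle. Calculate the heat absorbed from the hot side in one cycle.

T_H = 989 °F → (989 − 32) × 5/9 = 531.67 °C = 804.82 K.
T_C = 124 °F → (124 − 32) × 5/9 = 51.11 °C = 324.26 K.
The Carnot efficiency is η = 1 − T_C/T_H = 1 − 324.26/804.82 = 0.5971.
Q_H = W/η = 30.9/0.5971 = 51.8 kJ.

Q_H ≈ 51.8 kJ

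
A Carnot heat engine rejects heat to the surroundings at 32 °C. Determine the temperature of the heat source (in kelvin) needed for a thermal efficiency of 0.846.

T_C = 32 °C → 32 + 273.15 = 305.15 K.
From η = 1 − T_C/T_H, solving for T_H gives T_H = T_C/(1 − η) = 305.15/(1 − 0.846) = 1980 K.

T_H ≈ 1980 K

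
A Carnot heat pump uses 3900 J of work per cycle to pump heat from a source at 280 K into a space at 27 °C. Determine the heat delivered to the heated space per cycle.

Q_H ≈ 58090 J

T_H = 27 °C → 27 + 273.15 = 300.15 K.
For a reversible heat pump, COP_HP = T_H/(T_H − T_C) = 300.15/20.15 = 14.8958.
Q_H = COP_HP · W = 14.8958 × 3900 = 58090 J.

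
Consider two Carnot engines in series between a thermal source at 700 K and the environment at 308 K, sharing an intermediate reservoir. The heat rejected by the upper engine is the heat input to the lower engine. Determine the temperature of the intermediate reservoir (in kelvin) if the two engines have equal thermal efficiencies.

T_m ≈ 464 K

Equal efficiencies require 1 − T_m/T_H = 1 − T_C/T_m, i.e. T_m/T_H = T_C/T_m, so T_m = √(T_H·T_C) = √(700.00 × 308.00) = 464 K.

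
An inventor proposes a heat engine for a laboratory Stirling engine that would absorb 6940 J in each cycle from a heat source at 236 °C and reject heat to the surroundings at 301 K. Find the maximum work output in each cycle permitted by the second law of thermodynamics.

W_max ≈ 2840 J

T_H = 236 °C → 236 + 273.15 = 509.15 K.
The upper bound on efficiency is η_max = 1 − T_C/T_H = 1 − 301.00/509.15 = 0.4088.
W_max = η_max · Q_H = 0.4088 × 6940 = 2840 J.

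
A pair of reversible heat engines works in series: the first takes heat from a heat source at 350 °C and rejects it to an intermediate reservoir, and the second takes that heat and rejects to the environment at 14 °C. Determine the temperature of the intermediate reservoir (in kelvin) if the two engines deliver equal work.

T_H = 350 °C → 350 + 273.15 = 623.15 K.
T_C = 14 °C → 14 + 273.15 = 287.15 K.
For reversible stages Q_m = Q_H·(T_m/T_H). Setting W₁ = Q_H(1 − T_m/T_H) equal to W₂ = Q_m(1 − T_C/T_m) = Q_H·(T_m − T_C)/T_H gives T_H − T_m = T_m − T_C, so T_m = (T_H + T_C)/2 = (623.15 + 287.15)/2 = 455 K.

T_m ≈ 455 K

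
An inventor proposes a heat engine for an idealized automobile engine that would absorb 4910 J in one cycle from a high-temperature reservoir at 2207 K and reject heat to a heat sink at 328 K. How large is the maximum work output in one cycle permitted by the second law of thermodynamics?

By the Carnot theorem, η_max = 1 − T_C/T_H = 1 − 328.00/2207.00 = 0.8514.
W_max = η_max · Q_H = 0.8514 × 4910 = 4180 J.

W_max ≈ 4180 J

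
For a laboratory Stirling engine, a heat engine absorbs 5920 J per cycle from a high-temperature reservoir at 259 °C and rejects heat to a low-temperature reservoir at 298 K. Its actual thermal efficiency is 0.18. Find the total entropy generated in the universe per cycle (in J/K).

T_H = 259 °C → 259 + 273.15 = 532.15 K.
W = η·Q_H = 0.18 × 5920 = 1066 J, so Q_C = Q_H − W = 4854 J.
Reservoir entropy changes: ΔS_H = −Q_H/T_H = −5920/532.15 = -11.12 J/K and ΔS_C = +Q_C/T_C = 4854/298.00 = 16.29 J/K.
ΔS_univ = −Q_H/T_H + Q_C/T_C = 5.17 J/K (> 0, since η = 0.18 < η_Carnot = 0.440).

ΔS_univ ≈ 5.17 J/K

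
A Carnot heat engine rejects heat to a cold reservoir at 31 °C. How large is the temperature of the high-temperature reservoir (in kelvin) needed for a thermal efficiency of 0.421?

T_C = 31 °C → 31 + 273.15 = 304.15 K.
From η = 1 − T_C/T_H, solving for T_H gives T_H = T_C/(1 − η) = 304.15/(1 − 0.421) = 525 K.

T_H ≈ 525 K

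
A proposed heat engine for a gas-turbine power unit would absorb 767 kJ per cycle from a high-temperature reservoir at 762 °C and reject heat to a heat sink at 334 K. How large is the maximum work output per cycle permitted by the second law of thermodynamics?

W_max ≈ 520 kJ

T_H = 762 °C → 762 + 273.15 = 1035.15 K.
The upper bound on efficiency is η_max = 1 − T_C/T_H = 1 − 334.00/1035.15 = 0.6773.
W_max = η_max · Q_H = 0.6773 × 767 = 520 kJ.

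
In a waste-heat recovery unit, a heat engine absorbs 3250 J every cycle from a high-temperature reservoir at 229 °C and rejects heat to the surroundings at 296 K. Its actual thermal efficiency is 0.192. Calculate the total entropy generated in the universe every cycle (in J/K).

T_H = 229 °C → 229 + 273.15 = 502.15 K.
W = η·Q_H = 0.192 × 3250 = 624.0 J, so Q_C = Q_H − W = 2626 J.
Reservoir entropy changes: ΔS_H = −Q_H/T_H = −3250/502.15 = -6.472 J/K and ΔS_C = +Q_C/T_C = 2626/296.00 = 8.872 J/K.
ΔS_univ = −Q_H/T_H + Q_C/T_C = 2.40 J/K (> 0, since η = 0.192 < η_Carnot = 0.411).

ΔS_univ ≈ 2.40 J/K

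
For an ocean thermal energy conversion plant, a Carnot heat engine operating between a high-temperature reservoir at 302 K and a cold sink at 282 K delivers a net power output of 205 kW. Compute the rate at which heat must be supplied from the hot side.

η_rev = 1 − T_C/T_H = 1 − 282.00/302.00 = 0.0662.
Q_H = W/η = 205/0.0662 = 3100 kW.

Q̇_H ≈ 3100 kW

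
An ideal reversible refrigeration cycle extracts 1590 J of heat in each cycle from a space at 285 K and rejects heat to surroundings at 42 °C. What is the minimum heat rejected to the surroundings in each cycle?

Q_H ≈ 1758 J

T_H = 42 °C → 42 + 273.15 = 315.15 K.
For a reversible cycle Q_H/Q_C = T_H/T_C, so Q_H = Q_C·T_H/T_C = 1590 × 315.15/285.00 = 1758 J.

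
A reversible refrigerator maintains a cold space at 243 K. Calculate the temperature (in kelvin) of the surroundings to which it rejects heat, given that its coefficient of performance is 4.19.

T_H ≈ 301 K

COP_R = T_C/(T_H − T_C) ⇒ T_H = T_C·(1 + 1/COP_R) = 243.00 × (1 + 1/4.19) = 301 K.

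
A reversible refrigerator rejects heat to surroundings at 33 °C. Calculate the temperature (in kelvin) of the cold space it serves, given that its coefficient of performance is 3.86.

T_C ≈ 243.2 K

T_H = 33 °C → 33 + 273.15 = 306.15 K.
COP_R = T_C/(T_H − T_C) ⇒ T_C = T_H·COP_R/(1 + COP_R) = 306.15 × 3.86/(1 + 3.86) = 243.2 K.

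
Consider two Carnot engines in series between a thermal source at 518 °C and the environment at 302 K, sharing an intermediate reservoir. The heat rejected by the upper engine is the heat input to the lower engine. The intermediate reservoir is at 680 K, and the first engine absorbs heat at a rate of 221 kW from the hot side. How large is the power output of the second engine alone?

Ẇ₂ ≈ 106 kW

T_H = 518 °C → 518 + 273.15 = 791.15 K.
Heat entering the second stage: Q_m = Q_H·(T_m/T_H) = 221 × 680.00/791.15 = 190 kW.
Second-stage efficiency η₂ = 1 − T_C/T_m = 1 − 302.00/680.00 = 0.5559, so W₂ = η₂·Q_m = 106 kW.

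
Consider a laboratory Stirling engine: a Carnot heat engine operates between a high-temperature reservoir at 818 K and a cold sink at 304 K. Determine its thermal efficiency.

For a reversible engine, η = 1 − T_C/T_H = 1 − 304.00/818.00 = 0.628.

η ≈ 0.628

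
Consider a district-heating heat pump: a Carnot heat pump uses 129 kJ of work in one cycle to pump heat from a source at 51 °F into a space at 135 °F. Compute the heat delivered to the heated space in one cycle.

T_H = 135 °F → (135 − 32) × 5/9 = 57.22 °C = 330.37 K.
T_C = 51 °F → (51 − 32) × 5/9 = 10.56 °C = 283.71 K.
For a reversible heat pump, COP_HP = T_H/(T_H − T_C) = 330.37/46.67 = 7.0794.
Q_H = COP_HP · W = 7.0794 × 129 = 913.2 kJ.

Q_H ≈ 913.2 kJ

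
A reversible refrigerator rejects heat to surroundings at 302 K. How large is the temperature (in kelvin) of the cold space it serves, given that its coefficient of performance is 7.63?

T_C ≈ 267 K

COP_R = T_C/(T_H − T_C) ⇒ T_C = T_H·COP_R/(1 + COP_R) = 302.00 × 7.63/(1 + 7.63) = 267 K.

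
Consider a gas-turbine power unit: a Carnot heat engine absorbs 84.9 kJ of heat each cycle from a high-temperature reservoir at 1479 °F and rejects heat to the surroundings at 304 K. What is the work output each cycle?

W ≈ 60.94 kJ

T_H = 1479 °F → (1479 − 32) × 5/9 = 803.89 °C = 1077.04 K.
Since the cycle is reversible, η = 1 − T_C/T_H = 1 − 304.00/1077.04 = 0.7177.
W = η·Q_H = 0.7177 × 84.9 = 60.94 kJ.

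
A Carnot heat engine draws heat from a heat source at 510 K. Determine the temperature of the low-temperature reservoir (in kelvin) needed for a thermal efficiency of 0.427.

T_C ≈ 292.2 K

From η = 1 − T_C/T_H, T_C = T_H·(1 − η) = 510.00 × (1 − 0.427) = 292.2 K.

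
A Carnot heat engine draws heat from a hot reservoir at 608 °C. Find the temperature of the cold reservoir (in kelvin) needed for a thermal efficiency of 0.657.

T_C ≈ 302 K

T_H = 608 °C → 608 + 273.15 = 881.15 K.
From η = 1 − T_C/T_H, T_C = T_H·(1 − η) = 881.15 × (1 − 0.657) = 302 K.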